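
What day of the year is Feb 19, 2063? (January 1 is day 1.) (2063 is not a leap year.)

50

Days in months before Feb: 31 = 31.
Plus 19 days into Feb → day 50.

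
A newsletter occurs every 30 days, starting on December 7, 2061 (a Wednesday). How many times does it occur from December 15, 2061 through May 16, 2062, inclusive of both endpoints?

5

Occurrences land 30·i days after December 7, 2061 for i = 0, 1, 2, …
December 15, 2061 is 8 days after the start; 8 ÷ 30 = 0 remainder 8; since the remainder is 8, round up to i = 1. First occurrence in the window: #2 on January 6, 2062 (1×30 = 30 days in).
May 16, 2062 is 160 days after the start; 160 ÷ 30 = 5 remainder 10. Last occurrence in the window: #6 on May 6, 2062.
Occurrences #2 through #6: 5 in total.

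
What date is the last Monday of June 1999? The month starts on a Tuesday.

June 1999 begins on a Tuesday, so the first Monday is June 7 (6 days later).
June 1999 has 30 days. Adding weeks: 7, 14, 21, 28 — the last one ≤ 30 is the 28th.

June 28, 1999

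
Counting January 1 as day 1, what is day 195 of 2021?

2021-07-14

January has 31 days (195 − 31 = 164 remain).
February has 28 days (164 − 28 = 136 remain).
March has 31 days (136 − 31 = 105 remain).
April has 30 days (105 − 30 = 75 remain).
May has 31 days (75 − 31 = 44 remain).
June has 30 days (44 − 30 = 14 remain).
14 into July → July 14.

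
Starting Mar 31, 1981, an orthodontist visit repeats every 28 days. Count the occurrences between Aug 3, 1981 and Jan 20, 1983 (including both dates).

Occurrences land 28·i days after Mar 31, 1981 for i = 0, 1, 2, …
Aug 3, 1981 is 125 days after the start; 125 ÷ 28 = 4 remainder 13; since the remainder is 13, round up to i = 5. First occurrence in the window: #6 on Aug 18, 1981 (5×28 = 140 days in).
Jan 20, 1983 is 660 days after the start; 660 ÷ 28 = 23 remainder 16. Last occurrence in the window: #24 on Jan 4, 1983.
Occurrences #6 through #24: 19 in total.

19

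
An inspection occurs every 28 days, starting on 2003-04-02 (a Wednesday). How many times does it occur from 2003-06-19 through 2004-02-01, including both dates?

8

Occurrences land 28·i days after 2003-04-02 for i = 0, 1, 2, …
2003-06-19 is 78 days after the start; 78 ÷ 28 = 2 remainder 22; since the remainder is 22, round up to i = 3. First occurrence in the window: #4 on 2003-06-25 (3×28 = 84 days in).
2004-02-01 is 305 days after the start; 305 ÷ 28 = 10 remainder 25. Last occurrence in the window: #11 on 2004-01-07.
Occurrences #4 through #11: 8 in total.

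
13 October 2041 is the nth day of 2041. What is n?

Days in months before October: 31 + 28 + 31 + 30 + 31 + 30 + 31 + 31 + 30 = 273.
Plus 13 days into October → day 286.

286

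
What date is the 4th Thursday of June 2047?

June 2047 begins on a Saturday, so the first Thursday is June 6 (5 days later).
The 4th Thursday is 3 weeks later: 6 + 21 = 27.

27 June 2047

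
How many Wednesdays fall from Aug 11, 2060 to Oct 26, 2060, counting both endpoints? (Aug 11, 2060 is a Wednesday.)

11

Aug 11, 2060 is a Wednesday; the first Wednesday on or after it is Aug 11, 2060.
From Aug 11, 2060 to Oct 26, 2060: 20 + 30 + 26 = 76 days (rest of Aug, Sep, Oct).
76 ÷ 7 = 10 full weeks with remainder 6, so 10 more Wednesdays after the first → 11.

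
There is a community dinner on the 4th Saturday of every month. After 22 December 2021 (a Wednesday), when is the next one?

25 December 2021

December 2021 starts on a Wednesday; its first Saturday is the 4th, so the 4th Saturday is the 25th — 25 December 2021.
25 December 2021 is after 22 December 2021, so that is the next one.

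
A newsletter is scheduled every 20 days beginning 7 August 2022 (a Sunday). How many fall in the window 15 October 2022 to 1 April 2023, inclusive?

Occurrences land 20·i days after 7 August 2022 for i = 0, 1, 2, …
15 October 2022 is 69 days after the start; 69 ÷ 20 = 3 remainder 9; since the remainder is 9, round up to i = 4. First occurrence in the window: #5 on 26 October 2022 (4×20 = 80 days in).
1 April 2023 is 237 days after the start; 237 ÷ 20 = 11 remainder 17. Last occurrence in the window: #12 on 15 March 2023.
Occurrences #5 through #12: 8 in total.

8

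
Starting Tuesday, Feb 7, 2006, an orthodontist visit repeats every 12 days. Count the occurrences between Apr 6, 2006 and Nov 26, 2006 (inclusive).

Occurrences land 12·i days after Feb 7, 2006 for i = 0, 1, 2, …
Apr 6, 2006 is 58 days after the start; 58 ÷ 12 = 4 remainder 10; since the remainder is 10, round up to i = 5. First occurrence in the window: #6 on Apr 8, 2006 (5×12 = 60 days in).
Nov 26, 2006 is 292 days after the start; 292 ÷ 12 = 24 remainder 4. Last occurrence in the window: #25 on Nov 22, 2006.
Occurrences #6 through #25: 20 in total.

20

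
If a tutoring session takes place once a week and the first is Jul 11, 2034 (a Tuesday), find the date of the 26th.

The 26th occurrence is 25 intervals after the first: 25 × 7 = 175 days after Jul 11, 2034.
Jul has 31 days — 20 days to the end of Jul leaves 155.
Aug has 31 days (124 left).
Sep has 30 days (94 left).
Oct has 31 days (63 left).
Nov has 30 days (33 left).
Dec has 31 days (2 left).
2 days into Jan → Jan 2, 2035.

Jan 2, 2035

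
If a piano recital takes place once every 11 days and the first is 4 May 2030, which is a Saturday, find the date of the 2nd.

The 2nd occurrence is 1 interval after the first: 1 × 11 = 11 days after 4 May 2030.
11 days later is 15 May 2030.

15 May 2030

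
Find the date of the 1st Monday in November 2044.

7 November 2044

The first Monday of November 2044 is November 7.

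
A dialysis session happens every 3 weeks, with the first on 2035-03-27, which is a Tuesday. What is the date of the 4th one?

2035-05-29

The 4th occurrence is 3 intervals after the first: 3 × 21 = 63 days after 2035-03-27.
March has 31 days — 4 days to the end of March leaves 59.
April has 30 days (29 left).
29 days into May → 2035-05-29.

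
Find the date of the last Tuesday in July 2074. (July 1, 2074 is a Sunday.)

2074-07-31

July 2074 begins on a Sunday, so the first Tuesday is July 3 (2 days later).
July 2074 has 31 days. Adding weeks: 3, 10, 17, 24, 31 — the last one ≤ 31 is the 31st.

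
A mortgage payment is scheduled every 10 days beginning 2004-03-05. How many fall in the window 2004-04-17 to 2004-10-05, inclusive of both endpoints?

Occurrences land 10·i days after 2004-03-05 for i = 0, 1, 2, …
2004-04-17 is 43 days after the start; 43 ÷ 10 = 4 remainder 3; since the remainder is 3, round up to i = 5. First occurrence in the window: #6 on 2004-04-24 (5×10 = 50 days in).
2004-10-05 is 214 days after the start; 214 ÷ 10 = 21 remainder 4. Last occurrence in the window: #22 on 2004-10-01.
Occurrences #6 through #22: 17 in total.

17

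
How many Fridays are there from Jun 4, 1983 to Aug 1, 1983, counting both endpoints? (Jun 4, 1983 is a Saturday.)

8

Jun 4, 1983 is a Saturday; the first Friday on or after it is Jun 10, 1983 (6 days later).
From Jun 10, 1983 to Aug 1, 1983: 20 + 31 + 1 = 52 days (rest of Jun, Jul, Aug).
52 ÷ 7 = 7 full weeks with remainder 3, so 7 more Fridays after the first → 8.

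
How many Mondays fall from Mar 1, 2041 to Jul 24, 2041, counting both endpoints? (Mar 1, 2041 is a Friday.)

21

Mar 1, 2041 is a Friday; the first Monday on or after it is Mar 4, 2041 (3 days later).
From Mar 4, 2041 to Jul 24, 2041: 27 + 30 + 31 + 30 + 24 = 142 days (rest of Mar, Apr, May, Jun, Jul).
142 ÷ 7 = 20 full weeks with remainder 2, so 20 more Mondays after the first → 21.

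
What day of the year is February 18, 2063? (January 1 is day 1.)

Days in months before February: 31 = 31.
Plus 18 days into February → day 49.

49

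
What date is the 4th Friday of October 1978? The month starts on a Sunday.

1978-10-27

October 1978 begins on a Sunday, so the first Friday is October 6 (5 days later).
The 4th Friday is 3 weeks later: 6 + 21 = 27.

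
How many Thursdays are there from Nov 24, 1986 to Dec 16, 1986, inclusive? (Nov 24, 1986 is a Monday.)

3

Nov 24, 1986 is a Monday; the first Thursday on or after it is Nov 27, 1986 (3 days later).
From Nov 27, 1986 to Dec 16, 1986: 3 + 16 = 19 days (rest of Nov, Dec).
19 ÷ 7 = 2 full weeks with remainder 5, so 2 more Thursdays after the first → 3.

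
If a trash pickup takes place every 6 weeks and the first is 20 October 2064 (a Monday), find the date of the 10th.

2 November 2065

The 10th occurrence is 9 intervals after the first: 9 × 42 = 378 days after 20 October 2064.
October has 31 days — 11 days to the end of October leaves 367.
November has 30 days (337 left).
December has 31 days (306 left).
January has 31 days (275 left).
February has 28 days (247 left).
March has 31 days (216 left).
April has 30 days (186 left).
May has 31 days (155 left).
June has 30 days (125 left).
July has 31 days (94 left).
August has 31 days (63 left).
September has 30 days (33 left).
October has 31 days (2 left).
2 days into November → 2 November 2065.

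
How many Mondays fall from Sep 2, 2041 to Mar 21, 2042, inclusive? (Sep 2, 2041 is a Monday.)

Sep 2, 2041 is a Monday; the first Monday on or after it is Sep 2, 2041.
From Sep 2, 2041 to Mar 21, 2042: 28 + 31 + 30 + 31 + 31 + 28 + 21 = 200 days (rest of Sep, Oct, Nov, Dec, Jan, Feb, Mar).
200 ÷ 7 = 28 full weeks with remainder 4, so 28 more Mondays after the first → 29.

29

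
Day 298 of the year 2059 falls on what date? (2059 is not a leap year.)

January has 31 days (298 − 31 = 267 remain).
February has 28 days (267 − 28 = 239 remain).
March has 31 days (239 − 31 = 208 remain).
April has 30 days (208 − 30 = 178 remain).
May has 31 days (178 − 31 = 147 remain).
June has 30 days (147 − 30 = 117 remain).
July has 31 days (117 − 31 = 86 remain).
August has 31 days (86 − 31 = 55 remain).
September has 30 days (55 − 30 = 25 remain).
25 into October → October 25.

2059-10-25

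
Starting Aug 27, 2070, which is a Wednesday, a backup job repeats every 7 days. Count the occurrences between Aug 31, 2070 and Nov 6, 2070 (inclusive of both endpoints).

10

Occurrences land 7·i days after Aug 27, 2070 for i = 0, 1, 2, …
Aug 31, 2070 is 4 days after the start; 4 ÷ 7 = 0 remainder 4; since the remainder is 4, round up to i = 1. First occurrence in the window: #2 on Sep 3, 2070 (1×7 = 7 days in).
Nov 6, 2070 is 71 days after the start; 71 ÷ 7 = 10 remainder 1. Last occurrence in the window: #11 on Nov 5, 2070.
Occurrences #2 through #11: 10 in total.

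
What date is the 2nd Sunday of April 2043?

April 12, 2043

April 2043 begins on a Wednesday, so the first Sunday is April 5 (4 days later).
The 2nd Sunday is 1 weeks later: 5 + 7 = 12.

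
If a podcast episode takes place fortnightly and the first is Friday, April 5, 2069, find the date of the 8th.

July 12, 2069

The 8th occurrence is 7 intervals after the first: 7 × 14 = 98 days after April 5, 2069.
April has 30 days — 25 days to the end of April leaves 73.
May has 31 days (42 left).
June has 30 days (12 left).
12 days into July → July 12, 2069.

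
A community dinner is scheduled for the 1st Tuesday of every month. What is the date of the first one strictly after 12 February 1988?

February 1988 starts on a Monday, so its 1st Tuesday is 2 February 1988 (1 day in).
That is not after 12 February 1988, so look at March 1988.
March 1988 starts on a Tuesday, so its 1st Tuesday is 1 March 1988.

1 March 1988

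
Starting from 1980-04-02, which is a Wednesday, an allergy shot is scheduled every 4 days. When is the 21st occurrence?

The 21st occurrence is 20 intervals after the first: 20 × 4 = 80 days after 1980-04-02.
April has 30 days — 28 days to the end of April leaves 52.
May has 31 days (21 left).
21 days into June → 1980-06-21.

1980-06-21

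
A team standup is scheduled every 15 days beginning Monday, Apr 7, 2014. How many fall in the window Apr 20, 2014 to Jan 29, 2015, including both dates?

Occurrences land 15·i days after Apr 7, 2014 for i = 0, 1, 2, …
Apr 20, 2014 is 13 days after the start; 13 ÷ 15 = 0 remainder 13; since the remainder is 13, round up to i = 1. First occurrence in the window: #2 on Apr 22, 2014 (1×15 = 15 days in).
Jan 29, 2015 is 297 days after the start; 297 ÷ 15 = 19 remainder 12. Last occurrence in the window: #20 on Jan 17, 2015.
Occurrences #2 through #20: 19 in total.

19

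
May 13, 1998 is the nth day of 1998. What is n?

133

Days in months before May: 31 + 28 + 31 + 30 = 120.
Plus 13 days into May → day 133.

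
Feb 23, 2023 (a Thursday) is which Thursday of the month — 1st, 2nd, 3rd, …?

4th

Day 23 falls in week ⌈23/7⌉ of the month.
Days 1–7 hold the 1st Thursday, 8–14 the 2nd, 15–21 the 3rd, 22–28 the 4th, 29–31 the 5th.
23 is in the range for the 4th.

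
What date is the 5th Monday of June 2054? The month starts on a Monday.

29 June 2054

June 2054 begins on a Monday, so the first Monday is June 1.
The 5th Monday is 4 weeks later: 1 + 28 = 29.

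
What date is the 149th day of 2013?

May 29, 2013

Jan has 31 days (149 − 31 = 118 remain).
Feb has 28 days (118 − 28 = 90 remain).
Mar has 31 days (90 − 31 = 59 remain).
Apr has 30 days (59 − 30 = 29 remain).
29 into May → May 29.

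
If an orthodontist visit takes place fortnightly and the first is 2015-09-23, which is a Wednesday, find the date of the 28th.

The 28th occurrence is 27 intervals after the first: 27 × 14 = 378 days after 2015-09-23.
September has 30 days — 7 days to the end of September leaves 371.
October has 31 days (340 left).
November has 30 days (310 left).
December has 31 days (279 left).
January has 31 days (248 left).
February has 29 days (219 left).
March has 31 days (188 left).
April has 30 days (158 left).
May has 31 days (127 left).
June has 30 days (97 left).
July has 31 days (66 left).
August has 31 days (35 left).
September has 30 days (5 left).
5 days into October → 2016-10-05.

2016-10-05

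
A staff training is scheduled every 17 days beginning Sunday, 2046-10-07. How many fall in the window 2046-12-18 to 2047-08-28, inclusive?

Occurrences land 17·i days after 2046-10-07 for i = 0, 1, 2, …
2046-12-18 is 72 days after the start; 72 ÷ 17 = 4 remainder 4; since the remainder is 4, round up to i = 5. First occurrence in the window: #6 on 2046-12-31 (5×17 = 85 days in).
2047-08-28 is 325 days after the start; 325 ÷ 17 = 19 remainder 2. Last occurrence in the window: #20 on 2047-08-26.
Occurrences #6 through #20: 15 in total.

15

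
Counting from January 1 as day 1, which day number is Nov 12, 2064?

Days in months before Nov: 31 + 29 + 31 + 30 + 31 + 30 + 31 + 31 + 30 + 31 = 305.
Plus 12 days into Nov → day 317.

317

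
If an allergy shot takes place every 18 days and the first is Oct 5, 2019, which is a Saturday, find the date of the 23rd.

Nov 4, 2020

The 23rd occurrence is 22 intervals after the first: 22 × 18 = 396 days after Oct 5, 2019.
Oct has 31 days — 26 days to the end of Oct leaves 370.
Nov has 30 days (340 left).
Dec has 31 days (309 left).
Jan has 31 days (278 left).
Feb has 29 days (249 left).
Mar has 31 days (218 left).
Apr has 30 days (188 left).
May has 31 days (157 left).
Jun has 30 days (127 left).
Jul has 31 days (96 left).
Aug has 31 days (65 left).
Sep has 30 days (35 left).
Oct has 31 days (4 left).
4 days into Nov → Nov 4, 2020.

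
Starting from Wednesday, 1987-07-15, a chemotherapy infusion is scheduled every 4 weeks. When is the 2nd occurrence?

The 2nd occurrence is 1 interval after the first: 1 × 28 = 28 days after 1987-07-15.
July has 31 days — 16 days to the end of July leaves 12.
12 days into August → 1987-08-12.

1987-08-12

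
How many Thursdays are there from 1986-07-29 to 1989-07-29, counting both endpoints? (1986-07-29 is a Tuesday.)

157

1986-07-29 is a Tuesday; the first Thursday on or after it is 1986-07-31 (2 days later).
From 1986-07-31 to 1989-07-29: 153 + 365 + 366 + 210 = 1094 days (rest of 1986, 1987, 1988, to 1989-07-29 in 1989).
1094 ÷ 7 = 156 full weeks with remainder 2, so 156 more Thursdays after the first → 157.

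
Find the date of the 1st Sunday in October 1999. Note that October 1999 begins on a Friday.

October 3, 1999

October 1999 begins on a Friday, so the first Sunday is October 3 (2 days later).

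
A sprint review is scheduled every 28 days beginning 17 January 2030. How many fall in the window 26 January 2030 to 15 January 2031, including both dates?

Occurrences land 28·i days after 17 January 2030 for i = 0, 1, 2, …
26 January 2030 is 9 days after the start; 9 ÷ 28 = 0 remainder 9; since the remainder is 9, round up to i = 1. First occurrence in the window: #2 on 14 February 2030 (1×28 = 28 days in).
15 January 2031 is 363 days after the start; 363 ÷ 28 = 12 remainder 27. Last occurrence in the window: #13 on 19 December 2030.
Occurrences #2 through #13: 12 in total.

12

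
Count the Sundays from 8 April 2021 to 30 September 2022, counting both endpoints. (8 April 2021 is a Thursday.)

8 April 2021 is a Thursday; the first Sunday on or after it is 11 April 2021 (3 days later).
From 11 April 2021 to 30 September 2022: 264 + 273 = 537 days (rest of 2021, to 30 September 2022 in 2022).
537 ÷ 7 = 76 full weeks with remainder 5, so 76 more Sundays after the first → 77.

77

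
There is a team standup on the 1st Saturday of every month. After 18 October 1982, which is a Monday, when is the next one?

October 1982 starts on a Friday, so its 1st Saturday is 2 October 1982 (1 day in).
That is not after 18 October 1982, so look at November 1982.
November 1982 starts on a Monday, so its 1st Saturday is 6 November 1982 (5 days in).

6 November 1982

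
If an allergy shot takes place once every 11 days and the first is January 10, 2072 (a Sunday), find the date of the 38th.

February 20, 2073

The 38th occurrence is 37 intervals after the first: 37 × 11 = 407 days after January 10, 2072.
January has 31 days — 21 days to the end of January leaves 386.
February has 29 days (357 left).
March has 31 days (326 left).
April has 30 days (296 left).
May has 31 days (265 left).
June has 30 days (235 left).
July has 31 days (204 left).
August has 31 days (173 left).
September has 30 days (143 left).
October has 31 days (112 left).
November has 30 days (82 left).
December has 31 days (51 left).
January has 31 days (20 left).
20 days into February → February 20, 2073.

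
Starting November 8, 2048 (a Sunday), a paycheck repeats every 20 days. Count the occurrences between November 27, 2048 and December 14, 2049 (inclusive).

20

Occurrences land 20·i days after November 8, 2048 for i = 0, 1, 2, …
November 27, 2048 is 19 days after the start; 19 ÷ 20 = 0 remainder 19; since the remainder is 19, round up to i = 1. First occurrence in the window: #2 on November 28, 2048 (1×20 = 20 days in).
December 14, 2049 is 401 days after the start; 401 ÷ 20 = 20 remainder 1. Last occurrence in the window: #21 on December 13, 2049.
Occurrences #2 through #21: 20 in total.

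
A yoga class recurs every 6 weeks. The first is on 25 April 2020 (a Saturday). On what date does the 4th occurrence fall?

The 4th occurrence is 3 intervals after the first: 3 × 42 = 126 days after 25 April 2020.
April has 30 days — 5 days to the end of April leaves 121.
May has 31 days (90 left).
June has 30 days (60 left).
July has 31 days (29 left).
29 days into August → 29 August 2020.

29 August 2020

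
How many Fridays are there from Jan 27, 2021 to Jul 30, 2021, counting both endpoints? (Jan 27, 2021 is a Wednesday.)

27

Jan 27, 2021 is a Wednesday; the first Friday on or after it is Jan 29, 2021 (2 days later).
From Jan 29, 2021 to Jul 30, 2021: 2 + 28 + 31 + 30 + 31 + 30 + 30 = 182 days (rest of Jan, Feb, Mar, Apr, May, Jun, Jul).
182 ÷ 7 = 26 full weeks with remainder 0, so 26 more Fridays after the first → 27.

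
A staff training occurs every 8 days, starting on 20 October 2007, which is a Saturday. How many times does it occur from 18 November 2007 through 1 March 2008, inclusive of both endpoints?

Occurrences land 8·i days after 20 October 2007 for i = 0, 1, 2, …
18 November 2007 is 29 days after the start; 29 ÷ 8 = 3 remainder 5; since the remainder is 5, round up to i = 4. First occurrence in the window: #5 on 21 November 2007 (4×8 = 32 days in).
1 March 2008 is 133 days after the start; 133 ÷ 8 = 16 remainder 5. Last occurrence in the window: #17 on 25 February 2008.
Occurrences #5 through #17: 13 in total.

13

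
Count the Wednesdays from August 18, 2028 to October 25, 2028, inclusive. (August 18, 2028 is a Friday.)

August 18, 2028 is a Friday; the first Wednesday on or after it is August 23, 2028 (5 days later).
From August 23, 2028 to October 25, 2028: 8 + 30 + 25 = 63 days (rest of August, September, October).
63 ÷ 7 = 9 full weeks with remainder 0, so 9 more Wednesdays after the first → 10.

10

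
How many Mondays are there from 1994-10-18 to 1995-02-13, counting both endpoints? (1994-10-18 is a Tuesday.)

17

1994-10-18 is a Tuesday; the first Monday on or after it is 1994-10-24 (6 days later).
From 1994-10-24 to 1995-02-13: 7 + 30 + 31 + 31 + 13 = 112 days (rest of October, November, December, January, February).
112 ÷ 7 = 16 full weeks with remainder 0, so 16 more Mondays after the first → 17.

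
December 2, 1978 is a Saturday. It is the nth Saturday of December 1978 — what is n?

Day 2 falls in week ⌈2/7⌉ of the month.
Days 1–7 hold the 1st Saturday, 8–14 the 2nd, 15–21 the 3rd, 22–28 the 4th, 29–31 the 5th.
2 is in the range for the 1st.

1st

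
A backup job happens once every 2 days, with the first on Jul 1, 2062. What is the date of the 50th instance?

Oct 7, 2062

The 50th occurrence is 49 intervals after the first: 49 × 2 = 98 days after Jul 1, 2062.
Jul has 31 days — 30 days to the end of Jul leaves 68.
Aug has 31 days (37 left).
Sep has 30 days (7 left).
7 days into Oct → Oct 7, 2062.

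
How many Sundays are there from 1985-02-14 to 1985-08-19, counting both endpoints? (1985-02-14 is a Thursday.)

1985-02-14 is a Thursday; the first Sunday on or after it is 1985-02-17 (3 days later).
From 1985-02-17 to 1985-08-19: 11 + 31 + 30 + 31 + 30 + 31 + 19 = 183 days (rest of February, March, April, May, June, July, August).
183 ÷ 7 = 26 full weeks with remainder 1, so 26 more Sundays after the first → 27.

27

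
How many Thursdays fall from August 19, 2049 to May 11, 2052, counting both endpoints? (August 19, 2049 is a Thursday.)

143

August 19, 2049 is a Thursday; the first Thursday on or after it is August 19, 2049.
From August 19, 2049 to May 11, 2052: 134 + 365 + 365 + 132 = 996 days (rest of 2049, 2050, 2051, to May 11, 2052 in 2052).
996 ÷ 7 = 142 full weeks with remainder 2, so 142 more Thursdays after the first → 143.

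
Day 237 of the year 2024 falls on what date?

January has 31 days (237 − 31 = 206 remain).
February has 29 days (206 − 29 = 177 remain).
March has 31 days (177 − 31 = 146 remain).
April has 30 days (146 − 30 = 116 remain).
May has 31 days (116 − 31 = 85 remain).
June has 30 days (85 − 30 = 55 remain).
July has 31 days (55 − 31 = 24 remain).
24 into August → August 24.

2024-08-24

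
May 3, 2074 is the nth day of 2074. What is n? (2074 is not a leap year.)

Days in months before May: 31 + 28 + 31 + 30 = 120.
Plus 3 days into May → day 123.

123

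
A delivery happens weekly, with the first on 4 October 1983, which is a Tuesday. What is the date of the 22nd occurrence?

28 February 1984

The 22nd occurrence is 21 intervals after the first: 21 × 7 = 147 days after 4 October 1983.
October has 31 days — 27 days to the end of October leaves 120.
November has 30 days (90 left).
December has 31 days (59 left).
January has 31 days (28 left).
28 days into February → 28 February 1984.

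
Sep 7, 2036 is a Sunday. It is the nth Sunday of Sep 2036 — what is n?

1st

Day 7 falls in week ⌈7/7⌉ of the month.
Days 1–7 hold the 1st Sunday, 8–14 the 2nd, 15–21 the 3rd, 22–28 the 4th, 29–31 the 5th.
7 is in the range for the 1st.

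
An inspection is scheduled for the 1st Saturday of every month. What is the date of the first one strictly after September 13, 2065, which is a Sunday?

October 3, 2065

September 2065 starts on a Tuesday, so its 1st Saturday is September 5, 2065 (4 days in).
That is not after September 13, 2065, so look at October 2065.
October 2065 starts on a Thursday, so its 1st Saturday is October 3, 2065 (2 days in).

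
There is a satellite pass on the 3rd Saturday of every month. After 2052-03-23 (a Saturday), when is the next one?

2052-04-20

March 2052 starts on a Friday; its first Saturday is the 2nd, so the 3rd Saturday is the 16th — 2052-03-16.
That is not after 2052-03-23, so look at April 2052.
April 2052 starts on a Monday; its first Saturday is the 6th, so the 3rd Saturday is the 20th — 2052-04-20.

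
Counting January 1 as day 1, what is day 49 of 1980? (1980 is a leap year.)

Feb 18, 1980

Jan has 31 days (49 − 31 = 18 remain).
18 into Feb → Feb 18.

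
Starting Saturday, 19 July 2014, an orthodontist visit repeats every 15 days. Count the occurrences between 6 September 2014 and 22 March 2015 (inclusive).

Occurrences land 15·i days after 19 July 2014 for i = 0, 1, 2, …
6 September 2014 is 49 days after the start; 49 ÷ 15 = 3 remainder 4; since the remainder is 4, round up to i = 4. First occurrence in the window: #5 on 17 September 2014 (4×15 = 60 days in).
22 March 2015 is 246 days after the start; 246 ÷ 15 = 16 remainder 6. Last occurrence in the window: #17 on 16 March 2015.
Occurrences #5 through #17: 13 in total.

13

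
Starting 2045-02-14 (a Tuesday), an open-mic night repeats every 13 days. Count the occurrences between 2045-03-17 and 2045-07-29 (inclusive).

Occurrences land 13·i days after 2045-02-14 for i = 0, 1, 2, …
2045-03-17 is 31 days after the start; 31 ÷ 13 = 2 remainder 5; since the remainder is 5, round up to i = 3. First occurrence in the window: #4 on 2045-03-25 (3×13 = 39 days in).
2045-07-29 is 165 days after the start; 165 ÷ 13 = 12 remainder 9. Last occurrence in the window: #13 on 2045-07-20.
Occurrences #4 through #13: 10 in total.

10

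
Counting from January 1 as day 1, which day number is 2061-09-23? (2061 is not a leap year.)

266

Days in months before September: 31 + 28 + 31 + 30 + 31 + 30 + 31 + 31 = 243.
Plus 23 days into September → day 266.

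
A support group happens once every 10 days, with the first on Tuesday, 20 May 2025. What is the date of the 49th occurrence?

12 September 2026

The 49th occurrence is 48 intervals after the first: 48 × 10 = 480 days after 20 May 2025.
May has 31 days — 11 days to the end of May leaves 469.
From end of May to end of 2025 is 214 days (255 left).
January has 31 days (224 left).
February has 28 days (196 left).
March has 31 days (165 left).
April has 30 days (135 left).
May has 31 days (104 left).
June has 30 days (74 left).
July has 31 days (43 left).
August has 31 days (12 left).
12 days into September → 12 September 2026.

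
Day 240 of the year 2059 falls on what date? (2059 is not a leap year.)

Aug 28, 2059

Jan has 31 days (240 − 31 = 209 remain).
Feb has 28 days (209 − 28 = 181 remain).
Mar has 31 days (181 − 31 = 150 remain).
Apr has 30 days (150 − 30 = 120 remain).
May has 31 days (120 − 31 = 89 remain).
Jun has 30 days (89 − 30 = 59 remain).
Jul has 31 days (59 − 31 = 28 remain).
28 into Aug → Aug 28.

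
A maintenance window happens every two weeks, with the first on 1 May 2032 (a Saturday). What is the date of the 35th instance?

20 August 2033

The 35th occurrence is 34 intervals after the first: 34 × 14 = 476 days after 1 May 2032.
May has 31 days — 30 days to the end of May leaves 446.
From end of May to end of 2032 is 214 days (232 left).
January has 31 days (201 left).
February has 28 days (173 left).
March has 31 days (142 left).
April has 30 days (112 left).
May has 31 days (81 left).
June has 30 days (51 left).
July has 31 days (20 left).
20 days into August → 20 August 2033.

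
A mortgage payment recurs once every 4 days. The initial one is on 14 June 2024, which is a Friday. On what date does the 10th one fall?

The 10th occurrence is 9 intervals after the first: 9 × 4 = 36 days after 14 June 2024.
June has 30 days — 16 days to the end of June leaves 20.
20 days into July → 20 July 2024.

20 July 2024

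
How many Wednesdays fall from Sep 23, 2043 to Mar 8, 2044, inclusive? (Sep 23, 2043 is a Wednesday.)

24

Sep 23, 2043 is a Wednesday; the first Wednesday on or after it is Sep 23, 2043.
From Sep 23, 2043 to Mar 8, 2044: 7 + 31 + 30 + 31 + 31 + 29 + 8 = 167 days (rest of Sep, Oct, Nov, Dec, Jan, Feb, Mar).
167 ÷ 7 = 23 full weeks with remainder 6, so 23 more Wednesdays after the first → 24.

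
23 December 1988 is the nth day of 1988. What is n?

358

Days in months before December: 31 + 29 + 31 + 30 + 31 + 30 + 31 + 31 + 30 + 31 + 30 = 335.
Plus 23 days into December → day 358.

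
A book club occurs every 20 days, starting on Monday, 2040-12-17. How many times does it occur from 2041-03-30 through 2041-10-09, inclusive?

9

Occurrences land 20·i days after 2040-12-17 for i = 0, 1, 2, …
2041-03-30 is 103 days after the start; 103 ÷ 20 = 5 remainder 3; since the remainder is 3, round up to i = 6. First occurrence in the window: #7 on 2041-04-16 (6×20 = 120 days in).
2041-10-09 is 296 days after the start; 296 ÷ 20 = 14 remainder 16. Last occurrence in the window: #15 on 2041-09-23.
Occurrences #7 through #15: 9 in total.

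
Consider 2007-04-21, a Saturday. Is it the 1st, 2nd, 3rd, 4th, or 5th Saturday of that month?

3rd

Day 21 falls in week ⌈21/7⌉ of the month.
Days 1–7 hold the 1st Saturday, 8–14 the 2nd, 15–21 the 3rd, 22–28 the 4th, 29–31 the 5th.
21 is in the range for the 3rd.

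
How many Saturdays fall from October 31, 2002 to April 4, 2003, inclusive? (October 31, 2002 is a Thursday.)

October 31, 2002 is a Thursday; the first Saturday on or after it is November 2, 2002 (2 days later).
From November 2, 2002 to April 4, 2003: 28 + 31 + 31 + 28 + 31 + 4 = 153 days (rest of November, December, January, February, March, April).
153 ÷ 7 = 21 full weeks with remainder 6, so 21 more Saturdays after the first → 22.

22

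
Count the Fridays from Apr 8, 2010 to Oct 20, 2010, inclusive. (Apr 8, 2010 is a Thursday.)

Apr 8, 2010 is a Thursday; the first Friday on or after it is Apr 9, 2010 (1 day later).
From Apr 9, 2010 to Oct 20, 2010: 21 + 31 + 30 + 31 + 31 + 30 + 20 = 194 days (rest of Apr, May, Jun, Jul, Aug, Sep, Oct).
194 ÷ 7 = 27 full weeks with remainder 5, so 27 more Fridays after the first → 28.

28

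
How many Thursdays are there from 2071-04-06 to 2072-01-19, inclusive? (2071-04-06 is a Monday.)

2071-04-06 is a Monday; the first Thursday on or after it is 2071-04-09 (3 days later).
From 2071-04-09 to 2072-01-19: 21 + 31 + 30 + 31 + 31 + 30 + 31 + 30 + 31 + 19 = 285 days (rest of April, May, June, July, August, September, October, November, December, January).
285 ÷ 7 = 40 full weeks with remainder 5, so 40 more Thursdays after the first → 41.

41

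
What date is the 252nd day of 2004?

Sep 8, 2004

Jan has 31 days (252 − 31 = 221 remain).
Feb has 29 days (221 − 29 = 192 remain).
Mar has 31 days (192 − 31 = 161 remain).
Apr has 30 days (161 − 30 = 131 remain).
May has 31 days (131 − 31 = 100 remain).
Jun has 30 days (100 − 30 = 70 remain).
Jul has 31 days (70 − 31 = 39 remain).
Aug has 31 days (39 − 31 = 8 remain).
8 into Sep → Sep 8.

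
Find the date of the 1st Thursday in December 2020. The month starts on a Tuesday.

December 2020 begins on a Tuesday, so the first Thursday is December 3 (2 days later).

3 December 2020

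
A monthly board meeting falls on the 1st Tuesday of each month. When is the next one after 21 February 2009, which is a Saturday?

February 2009 starts on a Sunday, so its 1st Tuesday is 3 February 2009 (2 days in).
That is not after 21 February 2009, so look at March 2009.
March 2009 starts on a Sunday, so its 1st Tuesday is 3 March 2009 (2 days in).

3 March 2009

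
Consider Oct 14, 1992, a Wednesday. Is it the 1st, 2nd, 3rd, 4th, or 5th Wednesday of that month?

2nd

Day 14 falls in week ⌈14/7⌉ of the month.
Days 1–7 hold the 1st Wednesday, 8–14 the 2nd, 15–21 the 3rd, 22–28 the 4th, 29–31 the 5th.
14 is in the range for the 2nd.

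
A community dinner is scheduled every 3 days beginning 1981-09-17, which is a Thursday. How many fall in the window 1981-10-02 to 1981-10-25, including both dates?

8

Occurrences land 3·i days after 1981-09-17 for i = 0, 1, 2, …
1981-10-02 is 15 days after the start; 15 ÷ 3 = 5 remainder 0. First occurrence in the window: #6 on 1981-10-02 (5×3 = 15 days in).
1981-10-25 is 38 days after the start; 38 ÷ 3 = 12 remainder 2. Last occurrence in the window: #13 on 1981-10-23.
Occurrences #6 through #13: 8 in total.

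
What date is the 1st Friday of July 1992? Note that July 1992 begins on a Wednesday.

July 1992 begins on a Wednesday, so the first Friday is July 3 (2 days later).

3 July 1992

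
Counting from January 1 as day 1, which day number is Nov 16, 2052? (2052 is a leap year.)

321

Days in months before Nov: 31 + 29 + 31 + 30 + 31 + 30 + 31 + 31 + 30 + 31 = 305.
Plus 16 days into Nov → day 321.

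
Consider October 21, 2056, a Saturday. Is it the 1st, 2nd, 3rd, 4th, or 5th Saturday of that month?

Day 21 falls in week ⌈21/7⌉ of the month.
Days 1–7 hold the 1st Saturday, 8–14 the 2nd, 15–21 the 3rd, 22–28 the 4th, 29–31 the 5th.
21 is in the range for the 3rd.

3rd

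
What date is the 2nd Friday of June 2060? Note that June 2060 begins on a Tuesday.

June 2060 begins on a Tuesday, so the first Friday is June 4 (3 days later).
The 2nd Friday is 1 weeks later: 4 + 7 = 11.

2060-06-11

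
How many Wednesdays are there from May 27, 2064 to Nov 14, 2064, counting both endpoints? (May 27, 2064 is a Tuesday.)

May 27, 2064 is a Tuesday; the first Wednesday on or after it is May 28, 2064 (1 day later).
From May 28, 2064 to Nov 14, 2064: 3 + 30 + 31 + 31 + 30 + 31 + 14 = 170 days (rest of May, Jun, Jul, Aug, Sep, Oct, Nov).
170 ÷ 7 = 24 full weeks with remainder 2, so 24 more Wednesdays after the first → 25.

25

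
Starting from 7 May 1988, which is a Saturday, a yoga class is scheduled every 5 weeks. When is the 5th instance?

The 5th occurrence is 4 intervals after the first: 4 × 35 = 140 days after 7 May 1988.
May has 31 days — 24 days to the end of May leaves 116.
June has 30 days (86 left).
July has 31 days (55 left).
August has 31 days (24 left).
24 days into September → 24 September 1988.

24 September 1988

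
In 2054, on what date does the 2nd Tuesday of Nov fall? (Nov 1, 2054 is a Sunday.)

Nov 2054 begins on a Sunday, so the first Tuesday is Nov 3 (2 days later).
The 2nd Tuesday is 1 weeks later: 3 + 7 = 10.

Nov 10, 2054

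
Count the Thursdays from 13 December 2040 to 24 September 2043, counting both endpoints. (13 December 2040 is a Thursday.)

146

13 December 2040 is a Thursday; the first Thursday on or after it is 13 December 2040.
From 13 December 2040 to 24 September 2043: 18 + 365 + 365 + 267 = 1015 days (rest of 2040, 2041, 2042, to 24 September 2043 in 2043).
1015 ÷ 7 = 145 full weeks with remainder 0, so 145 more Thursdays after the first → 146.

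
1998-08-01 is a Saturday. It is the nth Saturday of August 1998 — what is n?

Day 1 falls in week ⌈1/7⌉ of the month.
Days 1–7 hold the 1st Saturday, 8–14 the 2nd, 15–21 the 3rd, 22–28 the 4th, 29–31 the 5th.
1 is in the range for the 1st.

1st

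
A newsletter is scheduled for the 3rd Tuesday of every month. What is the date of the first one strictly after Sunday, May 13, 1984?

May 1984 starts on a Tuesday; its first Tuesday is the 1st, so the 3rd Tuesday is the 15th — May 15, 1984.
May 15, 1984 is after May 13, 1984, so that is the next one.

May 15, 1984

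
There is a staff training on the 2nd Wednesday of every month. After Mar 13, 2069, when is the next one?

Apr 10, 2069

Mar 2069 starts on a Friday; its first Wednesday is the 6th, so the 2nd Wednesday is the 13th — Mar 13, 2069.
That is not after Mar 13, 2069, so look at Apr 2069.
Apr 2069 starts on a Monday; its first Wednesday is the 3rd, so the 2nd Wednesday is the 10th — Apr 10, 2069.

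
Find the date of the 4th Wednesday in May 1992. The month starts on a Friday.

May 1992 begins on a Friday, so the first Wednesday is May 6 (5 days later).
The 4th Wednesday is 3 weeks later: 6 + 21 = 27.

1992-05-27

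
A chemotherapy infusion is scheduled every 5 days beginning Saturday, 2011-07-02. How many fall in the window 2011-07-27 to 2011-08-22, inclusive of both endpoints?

6

Occurrences land 5·i days after 2011-07-02 for i = 0, 1, 2, …
2011-07-27 is 25 days after the start; 25 ÷ 5 = 5 remainder 0. First occurrence in the window: #6 on 2011-07-27 (5×5 = 25 days in).
2011-08-22 is 51 days after the start; 51 ÷ 5 = 10 remainder 1. Last occurrence in the window: #11 on 2011-08-21.
Occurrences #6 through #11: 6 in total.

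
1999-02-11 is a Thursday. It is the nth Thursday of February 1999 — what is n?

2nd

Day 11 falls in week ⌈11/7⌉ of the month.
Days 1–7 hold the 1st Thursday, 8–14 the 2nd, 15–21 the 3rd, 22–28 the 4th, 29–31 the 5th.
11 is in the range for the 2nd.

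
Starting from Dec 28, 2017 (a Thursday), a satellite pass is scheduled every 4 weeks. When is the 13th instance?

Nov 29, 2018

The 13th occurrence is 12 intervals after the first: 12 × 28 = 336 days after Dec 28, 2017.
Dec has 31 days — 3 days to the end of Dec leaves 333.
Jan has 31 days (302 left).
Feb has 28 days (274 left).
Mar has 31 days (243 left).
Apr has 30 days (213 left).
May has 31 days (182 left).
Jun has 30 days (152 left).
Jul has 31 days (121 left).
Aug has 31 days (90 left).
Sep has 30 days (60 left).
Oct has 31 days (29 left).
29 days into Nov → Nov 29, 2018.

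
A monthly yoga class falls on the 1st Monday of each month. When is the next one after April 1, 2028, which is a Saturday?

April 2028 starts on a Saturday, so its 1st Monday is April 3, 2028 (2 days in).
April 3, 2028 is after April 1, 2028, so that is the next one.

April 3, 2028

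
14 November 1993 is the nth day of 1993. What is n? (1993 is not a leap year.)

318

Days in months before November: 31 + 28 + 31 + 30 + 31 + 30 + 31 + 31 + 30 + 31 = 304.
Plus 14 days into November → day 318.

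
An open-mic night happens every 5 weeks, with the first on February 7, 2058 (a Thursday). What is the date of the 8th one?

October 10, 2058

The 8th occurrence is 7 intervals after the first: 7 × 35 = 245 days after February 7, 2058.
February has 28 days — 21 days to the end of February leaves 224.
March has 31 days (193 left).
April has 30 days (163 left).
May has 31 days (132 left).
June has 30 days (102 left).
July has 31 days (71 left).
August has 31 days (40 left).
September has 30 days (10 left).
10 days into October → October 10, 2058.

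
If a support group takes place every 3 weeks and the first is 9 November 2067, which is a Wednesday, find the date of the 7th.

14 March 2068

The 7th occurrence is 6 intervals after the first: 6 × 21 = 126 days after 9 November 2067.
November has 30 days — 21 days to the end of November leaves 105.
December has 31 days (74 left).
January has 31 days (43 left).
February has 29 days (14 left).
14 days into March → 14 March 2068.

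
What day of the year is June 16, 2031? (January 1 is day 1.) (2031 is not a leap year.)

167

Days in months before June: 31 + 28 + 31 + 30 + 31 = 151.
Plus 16 days into June → day 167.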